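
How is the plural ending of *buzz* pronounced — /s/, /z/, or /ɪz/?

The stem *buzz* ends in a sibilant (/s, z, ʃ, ʒ, tʃ, dʒ/).
The plural suffix surfaces as /ɪz/ after sibilants, /s/ after other voiceless consonants, and /z/ after other voiced sounds.
So the plural -s on *buzz* is pronounced /ɪz/.

/ɪz/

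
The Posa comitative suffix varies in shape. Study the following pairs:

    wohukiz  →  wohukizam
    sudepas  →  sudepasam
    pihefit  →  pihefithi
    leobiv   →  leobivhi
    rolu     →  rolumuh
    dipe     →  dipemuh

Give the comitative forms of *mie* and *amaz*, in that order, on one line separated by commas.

The pattern is sibilance of the final sound: -am when the stem ends in a sibilant (*wohukiz*, *sudepas*); -hi when the stem ends in a non-sibilant consonant (*pihefit*, *leobiv*); -muh when the stem ends in a vowel (*rolu*, *dipe*).
The final sound of *mie* is /e/, which is a vowel, so the suffix is -muh, giving *miemuh*.
Since the final sound of *amaz* is /z/ (a sibilant), it takes -am, giving *amazam*.

miemuh, amazam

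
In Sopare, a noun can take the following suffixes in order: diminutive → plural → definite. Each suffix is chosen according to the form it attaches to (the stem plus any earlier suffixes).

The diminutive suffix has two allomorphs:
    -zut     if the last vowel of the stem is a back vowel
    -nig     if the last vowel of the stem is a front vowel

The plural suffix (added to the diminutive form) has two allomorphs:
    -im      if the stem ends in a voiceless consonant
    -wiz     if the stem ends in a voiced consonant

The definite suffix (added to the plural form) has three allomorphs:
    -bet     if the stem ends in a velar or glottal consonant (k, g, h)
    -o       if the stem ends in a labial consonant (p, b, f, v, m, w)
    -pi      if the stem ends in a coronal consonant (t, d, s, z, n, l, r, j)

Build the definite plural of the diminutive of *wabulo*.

wabulozutimo

Since the last vowel of *wabulo* is /o/ (a back vowel), it takes -zut, giving *wabulozut*.
Since the final consonant of the diminutive form *wabulozut* is /t/ (voiceless), it takes -im, giving *wabulozutim*.
Since the final consonant of the plural form *wabulozutim* is /m/ (labial), it takes -o, giving *wabulozutimo*.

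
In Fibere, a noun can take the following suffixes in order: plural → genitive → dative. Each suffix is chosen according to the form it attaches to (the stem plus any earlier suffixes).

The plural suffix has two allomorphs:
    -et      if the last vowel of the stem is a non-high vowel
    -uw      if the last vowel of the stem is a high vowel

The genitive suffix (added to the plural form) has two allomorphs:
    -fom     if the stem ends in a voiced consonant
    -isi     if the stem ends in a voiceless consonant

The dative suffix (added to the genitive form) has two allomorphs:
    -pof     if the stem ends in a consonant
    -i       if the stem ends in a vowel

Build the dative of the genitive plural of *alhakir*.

alhakiruwfompof

*alhakir*: last vowel = /i/, a high vowel → -uw → *alhakiruw*.
Since the final consonant of the plural form *alhakiruw* is /w/ (voiced), it takes -fom, giving *alhakiruwfom*.
Since the final sound of the genitive form *alhakiruwfom* is /m/ (a consonant), it takes -pof, giving *alhakiruwfompof*.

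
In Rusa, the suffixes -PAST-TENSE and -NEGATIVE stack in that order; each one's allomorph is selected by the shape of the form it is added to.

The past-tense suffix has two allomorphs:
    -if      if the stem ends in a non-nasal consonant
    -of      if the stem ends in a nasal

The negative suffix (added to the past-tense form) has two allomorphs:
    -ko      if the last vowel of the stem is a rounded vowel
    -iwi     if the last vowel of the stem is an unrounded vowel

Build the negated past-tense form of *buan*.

buanofko

Since the final consonant of *buan* is /n/ (a nasal), it takes -of, giving *buanof*.
The past-tense form *buanof*: last vowel = /o/, a rounded vowel → -ko → *buanofko*.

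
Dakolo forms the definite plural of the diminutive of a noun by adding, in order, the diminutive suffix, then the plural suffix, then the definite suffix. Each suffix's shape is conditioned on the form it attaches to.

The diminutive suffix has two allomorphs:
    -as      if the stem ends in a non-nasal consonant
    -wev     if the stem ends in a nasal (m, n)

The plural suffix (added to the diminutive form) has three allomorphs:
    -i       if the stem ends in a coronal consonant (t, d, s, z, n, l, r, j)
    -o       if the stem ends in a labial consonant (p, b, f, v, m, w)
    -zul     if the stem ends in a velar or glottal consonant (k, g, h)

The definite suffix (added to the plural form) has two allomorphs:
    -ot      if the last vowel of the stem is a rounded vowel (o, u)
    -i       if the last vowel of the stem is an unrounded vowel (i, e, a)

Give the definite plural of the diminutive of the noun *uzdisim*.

*uzdisim* — final consonant /m/ (a nasal) → -wev → *uzdisimwev*.
The final consonant of the diminutive form *uzdisimwev* is /v/, which is labial, so the plural suffix is -o, giving *uzdisimwevo*.
The plural form *uzdisimwevo* — last vowel /o/ (a rounded vowel) → -ot → *uzdisimwevoot*.

uzdisimwevoot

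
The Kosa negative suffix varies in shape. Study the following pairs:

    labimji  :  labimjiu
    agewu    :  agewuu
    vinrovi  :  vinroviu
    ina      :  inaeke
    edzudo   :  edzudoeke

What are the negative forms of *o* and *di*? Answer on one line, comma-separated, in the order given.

Looking at the last vowel of each stem: -u when the last vowel of the stem is a high vowel (*labimji*, *agewu*, *vinrovi*); -eke when the last vowel of the stem is a non-high vowel (*ina*, *edzudo*).
*o* — last vowel /o/ (a non-high vowel) → -eke → *oeke*.
*di* — last vowel /i/ (a high vowel) → -u → *diu*.

oeke, diu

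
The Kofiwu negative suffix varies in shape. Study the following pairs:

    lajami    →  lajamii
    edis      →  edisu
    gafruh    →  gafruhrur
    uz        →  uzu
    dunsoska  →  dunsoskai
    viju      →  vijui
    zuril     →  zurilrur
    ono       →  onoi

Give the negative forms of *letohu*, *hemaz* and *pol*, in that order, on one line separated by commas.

letohui, hemazu, polrur

Looking at the final sound of each stem: -u when the stem ends in a sibilant (*edis*, *uz*); -rur when the stem ends in a non-sibilant consonant (*gafruh*, *zuril*); -i when the stem ends in a vowel (*lajami*, *dunsoska*, *viju*, *ono*).
The final sound of *letohu* is /u/, which is a vowel, so the suffix is -i, giving *letohui*.
Since the final sound of *hemaz* is /z/ (a sibilant), it takes -u, giving *hemazu*.
Since the final sound of *pol* is /l/ (a non-sibilant consonant), it takes -rur, giving *polrur*.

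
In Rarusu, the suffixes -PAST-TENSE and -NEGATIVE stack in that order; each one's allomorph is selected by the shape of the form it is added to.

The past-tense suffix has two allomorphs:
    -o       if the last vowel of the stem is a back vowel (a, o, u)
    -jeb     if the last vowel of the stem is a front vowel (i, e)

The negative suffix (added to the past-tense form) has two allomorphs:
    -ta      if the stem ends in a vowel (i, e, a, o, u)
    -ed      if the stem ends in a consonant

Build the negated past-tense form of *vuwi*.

*vuwi*: last vowel = /i/, a front vowel → -jeb → *vuwijeb*.
The past-tense form *vuwijeb* — final sound /b/ (a consonant) → -ed → *vuwijebed*.

vuwijebed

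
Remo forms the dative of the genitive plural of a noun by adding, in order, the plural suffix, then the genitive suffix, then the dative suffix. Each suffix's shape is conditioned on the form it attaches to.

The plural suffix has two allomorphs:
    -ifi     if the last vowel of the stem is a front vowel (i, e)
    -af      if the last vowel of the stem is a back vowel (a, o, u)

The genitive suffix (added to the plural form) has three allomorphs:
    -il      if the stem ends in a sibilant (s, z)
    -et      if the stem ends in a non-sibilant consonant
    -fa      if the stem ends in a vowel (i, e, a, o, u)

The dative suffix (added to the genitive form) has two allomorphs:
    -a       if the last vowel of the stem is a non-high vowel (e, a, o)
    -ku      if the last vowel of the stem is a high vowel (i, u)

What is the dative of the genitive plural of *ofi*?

*ofi* — last vowel /i/ (a front vowel) → -ifi → *ofiifi*.
The plural form *ofiifi* — final sound /i/ (a vowel) → -fa → *ofiififa*.
The last vowel of the genitive form *ofiififa* is /a/, which is a non-high vowel, so the dative suffix is -a, giving *ofiififaa*.

ofiififaa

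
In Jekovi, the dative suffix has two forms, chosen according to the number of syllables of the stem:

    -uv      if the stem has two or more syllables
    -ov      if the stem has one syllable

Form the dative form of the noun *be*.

beov

*be* has one syllable, so the suffix is -ov, giving *beov*.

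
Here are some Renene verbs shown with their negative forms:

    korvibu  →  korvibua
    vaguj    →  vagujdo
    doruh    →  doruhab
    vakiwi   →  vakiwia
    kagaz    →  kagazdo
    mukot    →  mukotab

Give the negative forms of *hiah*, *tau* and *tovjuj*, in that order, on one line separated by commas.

hiahab, taua, tovjujdo

The suffix is conditioned by the final sound: -ab when the stem ends in a voiceless consonant (*doruh*, *mukot*); -do when the stem ends in a voiced consonant (*vaguj*, *kagaz*); -a when the stem ends in a vowel (*korvibu*, *vakiwi*).
*hiah* — final sound /h/ (a voiceless consonant) → -ab → *hiahab*.
The final sound of *tau* is /u/, which is a vowel, so the suffix is -a, giving *taua*.
*tovjuj*: final sound = /j/, a voiced consonant → -do → *tovjujdo*.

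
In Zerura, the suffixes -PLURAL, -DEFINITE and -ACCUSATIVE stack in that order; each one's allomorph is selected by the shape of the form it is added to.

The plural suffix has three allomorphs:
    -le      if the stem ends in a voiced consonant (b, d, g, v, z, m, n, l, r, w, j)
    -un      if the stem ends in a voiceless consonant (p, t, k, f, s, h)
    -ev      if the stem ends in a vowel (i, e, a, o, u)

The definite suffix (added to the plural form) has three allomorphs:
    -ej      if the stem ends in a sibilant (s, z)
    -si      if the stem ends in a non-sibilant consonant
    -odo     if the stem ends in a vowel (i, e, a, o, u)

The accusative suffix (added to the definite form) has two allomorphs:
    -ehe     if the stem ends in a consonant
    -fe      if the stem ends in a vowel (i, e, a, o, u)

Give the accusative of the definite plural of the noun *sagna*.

The final sound of *sagna* is /a/, which is a vowel, so the plural suffix is -ev, giving *sagnaev*.
The final sound of the plural form *sagnaev* is /v/, which is a non-sibilant consonant, so the definite suffix is -si, giving *sagnaevsi*.
The final sound of the definite form *sagnaevsi* is /i/, which is a vowel, so the accusative suffix is -fe, giving *sagnaevsife*.

sagnaevsife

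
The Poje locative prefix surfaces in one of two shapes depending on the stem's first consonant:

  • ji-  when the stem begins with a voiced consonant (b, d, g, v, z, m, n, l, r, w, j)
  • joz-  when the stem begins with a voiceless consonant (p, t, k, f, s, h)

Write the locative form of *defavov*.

jidefavov

*defavov* — first consonant /d/ (voiced) → ji- → *jidefavov*.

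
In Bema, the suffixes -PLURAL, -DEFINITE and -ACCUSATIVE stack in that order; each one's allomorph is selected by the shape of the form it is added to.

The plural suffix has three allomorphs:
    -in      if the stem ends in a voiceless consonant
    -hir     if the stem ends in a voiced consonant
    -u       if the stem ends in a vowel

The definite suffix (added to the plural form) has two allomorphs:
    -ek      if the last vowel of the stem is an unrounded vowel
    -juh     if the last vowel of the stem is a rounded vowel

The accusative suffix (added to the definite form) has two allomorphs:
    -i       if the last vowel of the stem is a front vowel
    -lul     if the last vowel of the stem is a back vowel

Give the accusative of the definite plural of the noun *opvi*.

The final sound of *opvi* is /i/, which is a vowel, so the plural suffix is -u, giving *opviu*.
Since the last vowel of the plural form *opviu* is /u/ (a rounded vowel), it takes -juh, giving *opviujuh*.
The definite form *opviujuh*: last vowel = /u/, a back vowel → -lul → *opviujuhlul*.

opviujuhlul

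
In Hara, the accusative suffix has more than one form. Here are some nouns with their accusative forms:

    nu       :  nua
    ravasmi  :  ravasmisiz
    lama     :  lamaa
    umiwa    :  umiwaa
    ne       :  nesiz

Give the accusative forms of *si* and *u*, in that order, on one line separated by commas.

sisiz, ua

The pattern is front/back vowel harmony: -siz when the last vowel of the stem is a front vowel (*ravasmi*, *ne*); -a when the last vowel of the stem is a back vowel (*nu*, *lama*, *umiwa*).
*si* — last vowel /i/ (a front vowel) → -siz → *sisiz*.
*u* — last vowel /u/ (a back vowel) → -a → *ua*.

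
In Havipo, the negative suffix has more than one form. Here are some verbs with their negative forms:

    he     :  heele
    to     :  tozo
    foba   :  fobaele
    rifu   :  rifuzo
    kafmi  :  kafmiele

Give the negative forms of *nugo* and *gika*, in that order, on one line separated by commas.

The alternation tracks the last vowel of the stem — -zo when the last vowel of the stem is a rounded vowel (*to*, *rifu*); -ele when the last vowel of the stem is an unrounded vowel (*he*, *foba*, *kafmi*).
The last vowel of *nugo* is /o/, which is a rounded vowel, so the suffix is -zo, giving *nugozo*.
*gika*: last vowel = /a/, an unrounded vowel → -ele → *gikaele*.

nugozo, gikaele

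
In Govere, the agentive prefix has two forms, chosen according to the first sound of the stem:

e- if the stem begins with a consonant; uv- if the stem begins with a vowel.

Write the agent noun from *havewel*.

ehavewel

Since the first sound of *havewel* is /h/ (a consonant), it takes e-, giving *ehavewel*.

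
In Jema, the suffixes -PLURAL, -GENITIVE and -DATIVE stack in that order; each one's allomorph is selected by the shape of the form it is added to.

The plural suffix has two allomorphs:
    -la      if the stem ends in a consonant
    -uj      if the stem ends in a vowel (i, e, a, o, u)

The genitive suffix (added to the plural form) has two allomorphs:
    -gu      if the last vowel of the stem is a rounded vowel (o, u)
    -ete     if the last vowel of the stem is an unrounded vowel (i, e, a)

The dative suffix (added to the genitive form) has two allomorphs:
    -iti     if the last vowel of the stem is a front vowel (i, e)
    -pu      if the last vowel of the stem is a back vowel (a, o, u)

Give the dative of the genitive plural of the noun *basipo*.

The final sound of *basipo* is /o/, which is a vowel, so the plural suffix is -uj, giving *basipouj*.
The last vowel of the plural form *basipouj* is /u/, which is a rounded vowel, so the genitive suffix is -gu, giving *basipoujgu*.
The genitive form *basipoujgu* — last vowel /u/ (a back vowel) → -pu → *basipoujgupu*.

basipoujgupu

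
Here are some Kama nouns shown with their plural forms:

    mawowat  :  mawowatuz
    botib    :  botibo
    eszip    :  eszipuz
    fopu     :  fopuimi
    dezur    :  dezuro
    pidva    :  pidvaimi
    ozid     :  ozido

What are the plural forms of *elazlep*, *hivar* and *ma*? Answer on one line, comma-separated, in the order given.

elazlepuz, hivaro, maimi

The pattern is voicing of the final sound: -uz when the stem ends in a voiceless consonant (*mawowat*, *eszip*); -o when the stem ends in a voiced consonant (*botib*, *dezur*, *ozid*); -imi when the stem ends in a vowel (*fopu*, *pidva*).
*elazlep*: final sound = /p/, a voiceless consonant → -uz → *elazlepuz*.
Since the final sound of *hivar* is /r/ (a voiced consonant), it takes -o, giving *hivaro*.
*ma* — final sound /a/ (a vowel) → -imi → *maimi*.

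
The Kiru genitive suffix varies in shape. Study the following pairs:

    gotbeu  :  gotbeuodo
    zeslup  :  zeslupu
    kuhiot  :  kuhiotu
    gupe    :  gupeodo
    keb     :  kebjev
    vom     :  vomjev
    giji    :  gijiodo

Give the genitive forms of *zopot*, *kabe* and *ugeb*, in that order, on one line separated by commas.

zopotu, kabeodo, ugebjev

Looking at the final sound of each stem: -u when the stem ends in a voiceless consonant (*zeslup*, *kuhiot*); -jev when the stem ends in a voiced consonant (*keb*, *vom*); -odo when the stem ends in a vowel (*gotbeu*, *gupe*, *giji*).
Since the final sound of *zopot* is /t/ (a voiceless consonant), it takes -u, giving *zopotu*.
*kabe*: final sound = /e/, a vowel → -odo → *kabeodo*.
*ugeb*: final sound = /b/, a voiced consonant → -jev → *ugebjev*.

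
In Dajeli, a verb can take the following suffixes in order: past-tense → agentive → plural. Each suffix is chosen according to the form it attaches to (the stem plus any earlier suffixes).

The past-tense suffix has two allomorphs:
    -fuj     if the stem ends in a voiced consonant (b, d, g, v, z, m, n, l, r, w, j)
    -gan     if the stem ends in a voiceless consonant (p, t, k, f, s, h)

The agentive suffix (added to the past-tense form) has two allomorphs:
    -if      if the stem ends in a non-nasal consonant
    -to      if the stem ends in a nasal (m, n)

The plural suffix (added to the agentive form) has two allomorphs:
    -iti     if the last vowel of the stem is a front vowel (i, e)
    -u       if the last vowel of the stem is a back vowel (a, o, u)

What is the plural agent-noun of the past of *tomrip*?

tomripgantou

*tomrip* — final consonant /p/ (voiceless) → -gan → *tomripgan*.
The past-tense form *tomripgan*: final consonant = /n/, a nasal → -to → *tomripganto*.
The last vowel of the agentive form *tomripganto* is /o/, which is a back vowel, so the plural suffix is -u, giving *tomripgantou*.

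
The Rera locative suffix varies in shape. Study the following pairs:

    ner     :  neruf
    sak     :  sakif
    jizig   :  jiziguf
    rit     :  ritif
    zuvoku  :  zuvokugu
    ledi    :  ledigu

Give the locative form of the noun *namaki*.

namakigu

The suffix is conditioned by the final sound: -if when the stem ends in a voiceless consonant (*sak*, *rit*); -uf when the stem ends in a voiced consonant (*ner*, *jizig*); -gu when the stem ends in a vowel (*zuvoku*, *ledi*).
*namaki*: final sound = /i/, a vowel → -gu → *namakigu*.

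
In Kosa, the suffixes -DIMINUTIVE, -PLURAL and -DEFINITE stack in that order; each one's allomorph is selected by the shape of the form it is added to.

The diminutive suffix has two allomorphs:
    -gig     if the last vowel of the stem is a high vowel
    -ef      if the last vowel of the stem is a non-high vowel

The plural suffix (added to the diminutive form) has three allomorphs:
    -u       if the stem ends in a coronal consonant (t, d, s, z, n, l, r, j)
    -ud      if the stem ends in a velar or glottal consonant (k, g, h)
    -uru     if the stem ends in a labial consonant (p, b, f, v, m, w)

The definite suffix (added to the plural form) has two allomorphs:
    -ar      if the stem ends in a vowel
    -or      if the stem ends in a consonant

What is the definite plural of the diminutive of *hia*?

*hia*: last vowel = /a/, a non-high vowel → -ef → *hiaef*.
The diminutive form *hiaef* — final consonant /f/ (labial) → -uru → *hiaefuru*.
The final sound of the plural form *hiaefuru* is /u/, which is a vowel, so the definite suffix is -ar, giving *hiaefuruar*.

hiaefuruar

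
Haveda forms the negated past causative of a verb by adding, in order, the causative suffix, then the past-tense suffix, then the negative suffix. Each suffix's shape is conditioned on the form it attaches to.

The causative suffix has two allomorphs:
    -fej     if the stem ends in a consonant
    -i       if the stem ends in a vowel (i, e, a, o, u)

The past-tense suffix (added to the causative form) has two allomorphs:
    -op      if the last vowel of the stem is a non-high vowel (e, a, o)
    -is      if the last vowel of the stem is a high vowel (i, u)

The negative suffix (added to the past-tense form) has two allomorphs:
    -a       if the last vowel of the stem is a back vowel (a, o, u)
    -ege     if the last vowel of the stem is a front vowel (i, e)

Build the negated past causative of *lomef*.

lomeffejopa

*lomef* — final sound /f/ (a consonant) → -fej → *lomeffej*.
Since the last vowel of the causative form *lomeffej* is /e/ (a non-high vowel), it takes -op, giving *lomeffejop*.
The past-tense form *lomeffejop*: last vowel = /o/, a back vowel → -a → *lomeffejopa*.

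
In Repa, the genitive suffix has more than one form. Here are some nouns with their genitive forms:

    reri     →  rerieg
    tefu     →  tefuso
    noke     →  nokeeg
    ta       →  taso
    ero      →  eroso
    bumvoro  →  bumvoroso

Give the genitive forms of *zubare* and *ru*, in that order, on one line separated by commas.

zubareeg, ruso

The alternation tracks the last vowel of the stem — -eg when the last vowel of the stem is a front vowel (*reri*, *noke*); -so when the last vowel of the stem is a back vowel (*tefu*, *ta*, *ero*, *bumvoro*).
*zubare*: last vowel = /e/, a front vowel → -eg → *zubareeg*.
Since the last vowel of *ru* is /u/ (a back vowel), it takes -so, giving *ruso*.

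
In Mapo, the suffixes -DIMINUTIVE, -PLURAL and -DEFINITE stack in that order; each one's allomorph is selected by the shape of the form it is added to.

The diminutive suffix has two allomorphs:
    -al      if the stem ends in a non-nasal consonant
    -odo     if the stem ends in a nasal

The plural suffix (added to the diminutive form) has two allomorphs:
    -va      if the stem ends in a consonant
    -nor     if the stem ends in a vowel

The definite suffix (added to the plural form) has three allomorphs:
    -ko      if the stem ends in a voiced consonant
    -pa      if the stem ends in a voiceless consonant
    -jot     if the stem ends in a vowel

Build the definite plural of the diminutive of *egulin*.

egulinodonorko

*egulin*: final consonant = /n/, a nasal → -odo → *egulinodo*.
The diminutive form *egulinodo* — final sound /o/ (a vowel) → -nor → *egulinodonor*.
The final sound of the plural form *egulinodonor* is /r/, which is a voiced consonant, so the definite suffix is -ko, giving *egulinodonorko*.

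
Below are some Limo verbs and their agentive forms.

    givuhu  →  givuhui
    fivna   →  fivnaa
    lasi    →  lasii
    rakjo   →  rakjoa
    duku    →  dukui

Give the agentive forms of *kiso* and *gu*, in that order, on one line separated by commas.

The alternation tracks the last vowel of the stem — -i when the last vowel of the stem is a high vowel (*givuhu*, *lasi*, *duku*); -a when the last vowel of the stem is a non-high vowel (*fivna*, *rakjo*).
*kiso* — last vowel /o/ (a non-high vowel) → -a → *kisoa*.
*gu*: last vowel = /u/, a high vowel → -i → *gui*.

kisoa, gui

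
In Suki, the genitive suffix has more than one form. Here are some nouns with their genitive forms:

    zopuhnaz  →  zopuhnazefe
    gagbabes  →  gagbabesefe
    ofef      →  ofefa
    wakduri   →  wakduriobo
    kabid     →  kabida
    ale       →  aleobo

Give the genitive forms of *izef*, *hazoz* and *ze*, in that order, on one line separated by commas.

izefa, hazozefe, zeobo

The pattern is sibilance of the final sound: -efe when the stem ends in a sibilant (*zopuhnaz*, *gagbabes*); -a when the stem ends in a non-sibilant consonant (*ofef*, *kabid*); -obo when the stem ends in a vowel (*wakduri*, *ale*).
*izef* — final sound /f/ (a non-sibilant consonant) → -a → *izefa*.
*hazoz*: final sound = /z/, a sibilant → -efe → *hazozefe*.
The final sound of *ze* is /e/, which is a vowel, so the suffix is -obo, giving *zeobo*.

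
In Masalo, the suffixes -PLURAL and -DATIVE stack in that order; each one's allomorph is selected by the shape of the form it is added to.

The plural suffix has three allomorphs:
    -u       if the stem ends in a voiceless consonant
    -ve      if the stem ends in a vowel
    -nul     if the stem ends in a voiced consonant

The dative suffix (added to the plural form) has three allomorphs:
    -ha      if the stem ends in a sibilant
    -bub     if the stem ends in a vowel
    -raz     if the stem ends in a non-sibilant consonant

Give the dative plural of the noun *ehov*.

*ehov*: final sound = /v/, a voiced consonant → -nul → *ehovnul*.
Since the final sound of the plural form *ehovnul* is /l/ (a non-sibilant consonant), it takes -raz, giving *ehovnulraz*.

ehovnulraz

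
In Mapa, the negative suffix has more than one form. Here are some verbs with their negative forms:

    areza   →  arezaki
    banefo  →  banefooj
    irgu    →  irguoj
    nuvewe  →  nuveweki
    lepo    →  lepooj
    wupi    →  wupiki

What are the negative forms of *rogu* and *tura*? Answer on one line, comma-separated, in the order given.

Looking at the last vowel of each stem: -oj when the last vowel of the stem is a rounded vowel (*banefo*, *irgu*, *lepo*); -ki when the last vowel of the stem is an unrounded vowel (*areza*, *nuvewe*, *wupi*).
*rogu* — last vowel /u/ (a rounded vowel) → -oj → *roguoj*.
*tura* — last vowel /a/ (an unrounded vowel) → -ki → *turaki*.

roguoj, turaki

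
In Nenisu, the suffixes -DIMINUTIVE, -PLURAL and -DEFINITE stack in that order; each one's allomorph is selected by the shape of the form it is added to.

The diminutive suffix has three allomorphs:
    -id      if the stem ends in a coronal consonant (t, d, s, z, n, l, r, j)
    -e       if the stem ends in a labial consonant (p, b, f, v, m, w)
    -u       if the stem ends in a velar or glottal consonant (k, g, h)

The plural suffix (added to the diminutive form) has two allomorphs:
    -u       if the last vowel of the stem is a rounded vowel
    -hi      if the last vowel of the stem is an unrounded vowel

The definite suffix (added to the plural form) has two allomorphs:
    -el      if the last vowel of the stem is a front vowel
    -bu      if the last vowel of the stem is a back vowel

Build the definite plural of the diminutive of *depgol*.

*depgol*: final consonant = /l/, coronal → -id → *depgolid*.
Since the last vowel of the diminutive form *depgolid* is /i/ (an unrounded vowel), it takes -hi, giving *depgolidhi*.
The plural form *depgolidhi*: last vowel = /i/, a front vowel → -el → *depgolidhiel*.

depgolidhiel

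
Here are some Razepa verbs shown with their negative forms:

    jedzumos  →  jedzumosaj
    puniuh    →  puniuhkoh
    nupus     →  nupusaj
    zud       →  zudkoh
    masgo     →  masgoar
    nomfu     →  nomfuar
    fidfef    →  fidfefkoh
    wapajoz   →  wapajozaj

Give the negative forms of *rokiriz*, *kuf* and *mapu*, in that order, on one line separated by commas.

Looking at the final sound of each stem: -aj when the stem ends in a sibilant (*jedzumos*, *nupus*, *wapajoz*); -koh when the stem ends in a non-sibilant consonant (*puniuh*, *zud*, *fidfef*); -ar when the stem ends in a vowel (*masgo*, *nomfu*).
*rokiriz* — final sound /z/ (a sibilant) → -aj → *rokirizaj*.
*kuf* — final sound /f/ (a non-sibilant consonant) → -koh → *kufkoh*.
The final sound of *mapu* is /u/, which is a vowel, so the suffix is -ar, giving *mapuar*.

rokirizaj, kufkoh, mapuar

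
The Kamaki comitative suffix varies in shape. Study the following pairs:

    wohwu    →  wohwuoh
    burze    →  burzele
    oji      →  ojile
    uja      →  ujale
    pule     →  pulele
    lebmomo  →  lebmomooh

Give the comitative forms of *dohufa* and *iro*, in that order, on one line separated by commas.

dohufale, irooh

The pattern is rounding harmony: -oh when the last vowel of the stem is a rounded vowel (*wohwu*, *lebmomo*); -le when the last vowel of the stem is an unrounded vowel (*burze*, *oji*, *uja*, *pule*).
The last vowel of *dohufa* is /a/, which is an unrounded vowel, so the suffix is -le, giving *dohufale*.
*iro* — last vowel /o/ (a rounded vowel) → -oh → *irooh*.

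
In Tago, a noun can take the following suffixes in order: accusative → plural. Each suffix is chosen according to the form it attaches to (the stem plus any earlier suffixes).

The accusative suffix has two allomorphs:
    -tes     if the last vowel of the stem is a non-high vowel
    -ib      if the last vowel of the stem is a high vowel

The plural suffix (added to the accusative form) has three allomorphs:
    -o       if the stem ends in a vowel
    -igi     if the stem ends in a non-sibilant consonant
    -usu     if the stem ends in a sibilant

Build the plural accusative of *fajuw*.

*fajuw*: last vowel = /u/, a high vowel → -ib → *fajuwib*.
Since the final sound of the accusative form *fajuwib* is /b/ (a non-sibilant consonant), it takes -igi, giving *fajuwibigi*.

fajuwibigi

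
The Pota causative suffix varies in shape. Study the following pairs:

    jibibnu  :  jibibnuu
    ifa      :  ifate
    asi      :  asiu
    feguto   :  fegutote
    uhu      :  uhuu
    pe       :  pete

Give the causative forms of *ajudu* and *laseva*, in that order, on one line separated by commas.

The pattern is height harmony: -u when the last vowel of the stem is a high vowel (*jibibnu*, *asi*, *uhu*); -te when the last vowel of the stem is a non-high vowel (*ifa*, *feguto*, *pe*).
*ajudu* — last vowel /u/ (a high vowel) → -u → *ajuduu*.
Since the last vowel of *laseva* is /a/ (a non-high vowel), it takes -te, giving *lasevate*.

ajuduu, lasevate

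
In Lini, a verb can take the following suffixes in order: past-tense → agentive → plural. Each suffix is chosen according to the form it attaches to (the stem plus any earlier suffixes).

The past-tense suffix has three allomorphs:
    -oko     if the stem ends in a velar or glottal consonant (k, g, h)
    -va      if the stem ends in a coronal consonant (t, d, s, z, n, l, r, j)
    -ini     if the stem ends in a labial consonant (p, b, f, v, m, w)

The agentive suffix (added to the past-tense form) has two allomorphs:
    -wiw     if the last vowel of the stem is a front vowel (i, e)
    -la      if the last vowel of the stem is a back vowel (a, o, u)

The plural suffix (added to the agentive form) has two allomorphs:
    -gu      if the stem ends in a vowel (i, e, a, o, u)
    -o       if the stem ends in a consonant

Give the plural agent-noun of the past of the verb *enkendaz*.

*enkendaz*: final consonant = /z/, coronal → -va → *enkendazva*.
The last vowel of the past-tense form *enkendazva* is /a/, which is a back vowel, so the agentive suffix is -la, giving *enkendazvala*.
Since the final sound of the agentive form *enkendazvala* is /a/ (a vowel), it takes -gu, giving *enkendazvalagu*.

enkendazvalagu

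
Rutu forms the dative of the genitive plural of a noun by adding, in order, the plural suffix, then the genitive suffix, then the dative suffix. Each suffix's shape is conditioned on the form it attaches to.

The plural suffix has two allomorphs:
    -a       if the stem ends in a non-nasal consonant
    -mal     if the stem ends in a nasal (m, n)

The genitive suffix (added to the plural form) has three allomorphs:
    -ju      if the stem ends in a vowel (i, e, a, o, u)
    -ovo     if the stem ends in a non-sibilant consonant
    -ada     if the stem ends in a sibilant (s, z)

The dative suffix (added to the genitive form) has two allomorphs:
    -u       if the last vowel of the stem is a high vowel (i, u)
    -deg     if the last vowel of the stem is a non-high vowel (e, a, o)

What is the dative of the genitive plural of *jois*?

joisajuu

*jois* — final consonant /s/ (non-nasal) → -a → *joisa*.
Since the final sound of the plural form *joisa* is /a/ (a vowel), it takes -ju, giving *joisaju*.
Since the last vowel of the genitive form *joisaju* is /u/ (a high vowel), it takes -u, giving *joisajuu*.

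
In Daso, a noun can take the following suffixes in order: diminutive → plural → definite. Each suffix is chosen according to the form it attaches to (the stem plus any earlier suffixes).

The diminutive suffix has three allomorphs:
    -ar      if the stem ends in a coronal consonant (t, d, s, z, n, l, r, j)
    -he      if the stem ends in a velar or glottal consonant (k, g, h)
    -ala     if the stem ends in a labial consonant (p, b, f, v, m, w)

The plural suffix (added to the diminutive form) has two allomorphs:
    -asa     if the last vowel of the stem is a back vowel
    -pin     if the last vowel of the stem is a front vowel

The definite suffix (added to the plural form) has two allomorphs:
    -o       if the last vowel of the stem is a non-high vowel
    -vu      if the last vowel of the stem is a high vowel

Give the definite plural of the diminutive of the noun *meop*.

*meop* — final consonant /p/ (labial) → -ala → *meopala*.
The last vowel of the diminutive form *meopala* is /a/, which is a back vowel, so the plural suffix is -asa, giving *meopalaasa*.
The plural form *meopalaasa* — last vowel /a/ (a non-high vowel) → -o → *meopalaasao*.

meopalaasao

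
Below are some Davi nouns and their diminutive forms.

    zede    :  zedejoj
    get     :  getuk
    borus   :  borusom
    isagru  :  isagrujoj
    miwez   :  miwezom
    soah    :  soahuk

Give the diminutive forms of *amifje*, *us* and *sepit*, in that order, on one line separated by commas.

The alternation tracks the final sound of the stem — -om when the stem ends in a sibilant (*borus*, *miwez*); -uk when the stem ends in a non-sibilant consonant (*get*, *soah*); -joj when the stem ends in a vowel (*zede*, *isagru*).
*amifje* — final sound /e/ (a vowel) → -joj → *amifjejoj*.
*us*: final sound = /s/, a sibilant → -om → *usom*.
Since the final sound of *sepit* is /t/ (a non-sibilant consonant), it takes -uk, giving *sepituk*.

amifjejoj, usom, sepituk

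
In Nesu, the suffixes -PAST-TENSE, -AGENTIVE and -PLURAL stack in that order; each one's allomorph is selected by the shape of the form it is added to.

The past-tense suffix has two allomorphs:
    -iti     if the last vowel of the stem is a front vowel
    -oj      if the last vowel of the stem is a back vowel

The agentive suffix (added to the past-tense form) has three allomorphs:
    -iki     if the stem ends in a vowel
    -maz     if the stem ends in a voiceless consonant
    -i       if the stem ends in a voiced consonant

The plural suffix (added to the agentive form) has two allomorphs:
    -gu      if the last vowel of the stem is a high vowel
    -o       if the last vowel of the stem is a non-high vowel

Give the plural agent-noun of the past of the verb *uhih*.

*uhih* — last vowel /i/ (a front vowel) → -iti → *uhihiti*.
The past-tense form *uhihiti* — final sound /i/ (a vowel) → -iki → *uhihitiiki*.
The last vowel of the agentive form *uhihitiiki* is /i/, which is a high vowel, so the plural suffix is -gu, giving *uhihitiikigu*.

uhihitiikigu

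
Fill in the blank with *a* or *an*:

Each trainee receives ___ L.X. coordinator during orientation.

The indefinite article is chosen by the initial *sound* of the following word, not its spelling.
The initialism *L.X.* is read letter by letter; the first letter, L, is pronounced /ɛl/, which begins with a vowel sound.
So the article is *an*: Each trainee receives an L.X. coordinator during orientation.

an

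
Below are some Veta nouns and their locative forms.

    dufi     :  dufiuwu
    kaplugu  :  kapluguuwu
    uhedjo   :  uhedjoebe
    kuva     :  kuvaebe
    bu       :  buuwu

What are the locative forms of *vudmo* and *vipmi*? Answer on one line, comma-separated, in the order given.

The suffix is conditioned by the last vowel: -uwu when the last vowel of the stem is a high vowel (*dufi*, *kaplugu*, *bu*); -ebe when the last vowel of the stem is a non-high vowel (*uhedjo*, *kuva*).
Since the last vowel of *vudmo* is /o/ (a non-high vowel), it takes -ebe, giving *vudmoebe*.
*vipmi*: last vowel = /i/, a high vowel → -uwu → *vipmiuwu*.

vudmoebe, vipmiuwu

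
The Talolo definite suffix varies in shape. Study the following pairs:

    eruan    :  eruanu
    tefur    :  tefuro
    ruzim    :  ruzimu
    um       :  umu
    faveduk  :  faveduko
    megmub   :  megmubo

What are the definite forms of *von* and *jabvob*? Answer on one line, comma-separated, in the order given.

The alternation tracks the final consonant of the stem — -u when the stem ends in a nasal (*eruan*, *ruzim*, *um*); -o when the stem ends in a non-nasal consonant (*tefur*, *faveduk*, *megmub*).
The final consonant of *von* is /n/, which is a nasal, so the suffix is -u, giving *vonu*.
The final consonant of *jabvob* is /b/, which is non-nasal, so the suffix is -o, giving *jabvobo*.

vonu, jabvobo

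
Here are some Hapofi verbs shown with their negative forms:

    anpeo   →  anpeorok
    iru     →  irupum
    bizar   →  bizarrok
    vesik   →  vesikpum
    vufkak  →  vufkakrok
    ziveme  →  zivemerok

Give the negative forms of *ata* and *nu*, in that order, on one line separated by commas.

atarok, nupum

The pattern is height harmony: -pum when the last vowel of the stem is a high vowel (*iru*, *vesik*); -rok when the last vowel of the stem is a non-high vowel (*anpeo*, *bizar*, *vufkak*, *ziveme*).
Since the last vowel of *ata* is /a/ (a non-high vowel), it takes -rok, giving *atarok*.
Since the last vowel of *nu* is /u/ (a high vowel), it takes -pum, giving *nupum*.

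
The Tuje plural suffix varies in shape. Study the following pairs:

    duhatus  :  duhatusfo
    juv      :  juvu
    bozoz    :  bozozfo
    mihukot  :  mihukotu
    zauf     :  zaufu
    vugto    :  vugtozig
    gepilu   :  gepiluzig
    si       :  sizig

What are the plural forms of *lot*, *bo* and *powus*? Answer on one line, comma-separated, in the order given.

lotu, bozig, powusfo

Looking at the final sound of each stem: -fo when the stem ends in a sibilant (*duhatus*, *bozoz*); -u when the stem ends in a non-sibilant consonant (*juv*, *mihukot*, *zauf*); -zig when the stem ends in a vowel (*vugto*, *gepilu*, *si*).
*lot*: final sound = /t/, a non-sibilant consonant → -u → *lotu*.
The final sound of *bo* is /o/, which is a vowel, so the suffix is -zig, giving *bozig*.
*powus*: final sound = /s/, a sibilant → -fo → *powusfo*.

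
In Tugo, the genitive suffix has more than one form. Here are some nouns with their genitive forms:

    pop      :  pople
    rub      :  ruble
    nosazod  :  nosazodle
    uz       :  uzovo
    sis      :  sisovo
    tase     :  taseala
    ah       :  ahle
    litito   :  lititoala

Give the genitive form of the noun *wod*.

wodle

The pattern is sibilance of the final sound: -ovo when the stem ends in a sibilant (*uz*, *sis*); -le when the stem ends in a non-sibilant consonant (*pop*, *rub*, *nosazod*, *ah*); -ala when the stem ends in a vowel (*tase*, *litito*).
*wod* — final sound /d/ (a non-sibilant consonant) → -le → *wodle*.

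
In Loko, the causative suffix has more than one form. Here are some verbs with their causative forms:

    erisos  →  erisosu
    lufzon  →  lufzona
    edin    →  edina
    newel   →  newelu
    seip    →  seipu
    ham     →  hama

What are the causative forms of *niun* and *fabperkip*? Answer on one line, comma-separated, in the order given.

Looking at the final consonant of each stem: -a when the stem ends in a nasal (*lufzon*, *edin*, *ham*); -u when the stem ends in a non-nasal consonant (*erisos*, *newel*, *seip*).
Since the final consonant of *niun* is /n/ (a nasal), it takes -a, giving *niuna*.
*fabperkip* — final consonant /p/ (non-nasal) → -u → *fabperkipu*.

niuna, fabperkipu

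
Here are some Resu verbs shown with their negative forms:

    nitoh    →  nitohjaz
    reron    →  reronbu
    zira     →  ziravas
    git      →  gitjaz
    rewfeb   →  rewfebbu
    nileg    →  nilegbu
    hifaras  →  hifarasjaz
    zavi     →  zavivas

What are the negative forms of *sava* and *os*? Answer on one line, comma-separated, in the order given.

The pattern is voicing of the final sound: -jaz when the stem ends in a voiceless consonant (*nitoh*, *git*, *hifaras*); -bu when the stem ends in a voiced consonant (*reron*, *rewfeb*, *nileg*); -vas when the stem ends in a vowel (*zira*, *zavi*).
Since the final sound of *sava* is /a/ (a vowel), it takes -vas, giving *savavas*.
The final sound of *os* is /s/, which is a voiceless consonant, so the suffix is -jaz, giving *osjaz*.

savavas, osjaz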